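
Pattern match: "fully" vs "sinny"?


Pattern of "fully": [0, 1, 2, 2, 3]
Pattern of "sinny": [0, 1, 2, 2, 3]
Patterns match
Same pattern = Yes


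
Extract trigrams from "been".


Word: "been" (length 4)
Number of trigrams = 4 - 3 + 1 = 2
  Position 0: "bee"
  Position 1: "een"
Trigrams = "bee", "een"


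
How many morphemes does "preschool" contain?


Word: "preschool"
Morphemes: pre- + school
Each morpheme carries meaning
= 2 morphemes


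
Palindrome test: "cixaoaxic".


Word: "cixaoaxic"
Reversed: "cixaoaxic"
Forward == Backward? cixaoaxic == cixaoaxic
Palindrome = Yes


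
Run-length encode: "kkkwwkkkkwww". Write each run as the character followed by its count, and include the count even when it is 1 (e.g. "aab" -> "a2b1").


String: "kkkwwkkkkwww"
Scanning for consecutive runs:
  'k' x 3
  'w' x 2
  'k' x 4
  'w' x 3
RLE = "k3w2k4w3"


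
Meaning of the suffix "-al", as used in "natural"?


Suffix: -al
Example: natural = nature + -al, with a spelling change
Meaning = relating to


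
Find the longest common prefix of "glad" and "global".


Word 1: "glad"
Word 2: "global"
Comparing from start:
  Pos 0: 'g' == 'g'
  Pos 1: 'l' == 'l'
  Pos 2: 'a' != 'o' (stop)
LCP = "gl" (length 2)


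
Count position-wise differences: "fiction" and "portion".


Comparing character by character (same length = 7):
  Pos 0: 'f' vs 'p' !=
  Pos 1: 'i' vs 'o' !=
  Pos 2: 'c' vs 'r' !=
  Pos 3: 't' vs 't' =
  Pos 4: 'i' vs 'i' =
  Pos 5: 'o' vs 'o' =
  Pos 6: 'n' vs 'n' =
Hamming distance = 3


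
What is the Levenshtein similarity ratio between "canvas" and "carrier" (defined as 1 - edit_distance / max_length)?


Word 1: "canvas" (length 6)
Word 2: "carrier" (length 7)
One optimal edit sequence:
  1. keep 'c'
  2. keep 'a'
  3. insert 'r'  (+1)
  4. substitute 'n' -> 'r'  (+1)
  5. substitute 'v' -> 'i'  (+1)
  6. substitute 'a' -> 'e'  (+1)
  7. substitute 's' -> 'r'  (+1)
Edit distance = 5
Max length = max(6, 7) = 7
Similarity = 1 - 5/7
= 0.2857


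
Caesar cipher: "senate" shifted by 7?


Word: "senate"
Shift: 7
Each letter → (letter + shift) mod 26:
  's' (18) + 7 = 25 → 'z'
  'e' (4) + 7 = 11 → 'l'
  'n' (13) + 7 = 20 → 'u'
  'a' (0) + 7 = 7 → 'h'
  't' (19) + 7 = 0 → 'a'
  'e' (4) + 7 = 11 → 'l'
Result = "zluhal"


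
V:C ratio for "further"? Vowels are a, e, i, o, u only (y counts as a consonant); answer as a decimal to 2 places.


Word: "further"
Vowels (a,e,i,o,u): 2
Consonants: 5
Ratio = 2/5
= 0.40


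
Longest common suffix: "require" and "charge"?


Word 1: "require"
Word 2: "charge"
Comparing from end:
  Pos -1: 'e' == 'e'
  Pos -2: 'r' != 'g' (stop)
LCS = "e" (length 1)


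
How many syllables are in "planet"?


Word: "planet"
Syllable breakdown: plan | et
Counting: 2 parts
= 2 syllables


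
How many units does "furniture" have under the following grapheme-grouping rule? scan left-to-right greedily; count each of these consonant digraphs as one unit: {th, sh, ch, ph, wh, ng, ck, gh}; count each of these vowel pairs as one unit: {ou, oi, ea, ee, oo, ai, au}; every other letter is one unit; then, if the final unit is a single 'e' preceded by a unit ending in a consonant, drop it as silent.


Word: "furniture" (9 letters)
Left-to-right scan:
  [1] 'f' (letter)
  [2] 'u' (letter)
  [3] 'r' (letter)
  [4] 'n' (letter)
  [5] 'i' (letter)
  [6] 't' (letter)
  [7] 'u' (letter)
  [8] 'r' (letter)
  [9] 'e' (letter)
Units from scan: 9
Final unit is 'e' after a consonant -> drop as silent (-1)
Sound units = 8 units


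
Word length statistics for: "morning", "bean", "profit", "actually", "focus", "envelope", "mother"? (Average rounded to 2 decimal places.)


Lengths: "morning"=7, "bean"=4, "profit"=6, "actually"=8, "focus"=5, "envelope"=8, "mother"=6
Sum = 44, Count = 7
Average = 44/7 = 6.29
= avg=6.29, min=4, max=8


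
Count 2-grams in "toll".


Word: "toll" (length 4)
Number of 2-grams = length - 2 + 1 = 4 - 2 + 1
= 3


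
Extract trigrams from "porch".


Word: "porch" (length 5)
Number of trigrams = 5 - 3 + 1 = 3
  Position 0: "por"
  Position 1: "orc"
  Position 2: "rch"
Trigrams = "por", "orc", "rch"


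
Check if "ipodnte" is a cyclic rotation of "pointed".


Word: "pointed", Candidate: "ipodnte"
Method: check if candidate is substring of word+word
"pointedpointed" contains "ipodnte"? No
Is rotation = No


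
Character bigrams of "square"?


Word: "square" (length 6)
Number of bigrams = 6 - 2 + 1 = 5
  Position 0: "sq"
  Position 1: "qu"
  Position 2: "ua"
  Position 3: "ar"
  Position 4: "re"
Bigrams = "sq", "qu", "ua", "ar", "re"


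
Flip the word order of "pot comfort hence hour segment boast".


Original: "pot comfort hence hour segment boast"
Words (1..n): pot | comfort | hence | hour | segment | boast
Reversed (n..1): boast | segment | hour | hence | comfort | pot
Result = "boast segment hour hence comfort pot"


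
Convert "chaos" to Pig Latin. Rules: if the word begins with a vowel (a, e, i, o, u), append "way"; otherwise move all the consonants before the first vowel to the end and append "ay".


Word: "chaos"
Starts with consonant(s) → move to end, add 'ay'
Consonant cluster: "ch"
Pig Latin = "aoschay"


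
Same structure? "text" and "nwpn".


Pattern of "text": [0, 1, 2, 0]
Pattern of "nwpn": [0, 1, 2, 0]
Patterns match
Same pattern = Yes


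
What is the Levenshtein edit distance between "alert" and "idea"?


Word 1: "alert" (length 5)
Word 2: "idea" (length 4)
One optimal edit sequence (insert/delete/substitute each cost 1):
  1. substitute 'a' -> 'i'  (+1)
  2. substitute 'l' -> 'd'  (+1)
  3. keep 'e'
  4. delete 'r'  (+1)
  5. substitute 't' -> 'a'  (+1)
Total edit operations: 4
Edit distance = 4


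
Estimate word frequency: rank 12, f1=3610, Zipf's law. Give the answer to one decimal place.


Zipf's law: f(r) = f(1) / r
f(1) = 3610
f(12) = 3610 / 12
= 300.8 occurrences


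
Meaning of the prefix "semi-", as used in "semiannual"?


Prefix: semi-
As in: semiannual -> semi- + annual
Meaning = half


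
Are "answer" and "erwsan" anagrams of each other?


Word 1: "answer" → sorted: aenrsw
Word 2: "erwsan" → sorted: aenrsw
Same letters? aenrsw == aenrsw
Anagram = Yes


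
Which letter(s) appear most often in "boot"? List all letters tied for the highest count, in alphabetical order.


Word: "boot"
Letter counts:
  'b': 1
  'o': 2
  't': 1
Maximum count = 2
Most frequent = 'o' (2 times each)


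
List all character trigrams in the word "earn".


Word: "earn" (length 4)
Number of trigrams = 4 - 3 + 1 = 2
  Position 0: "ear"
  Position 1: "arn"
Trigrams = "ear", "arn"


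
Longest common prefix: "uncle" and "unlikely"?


Word 1: "uncle"
Word 2: "unlikely"
Comparing from start:
  Pos 0: 'u' == 'u'
  Pos 1: 'n' == 'n'
  Pos 2: 'c' != 'l' (stop)
LCP = "un" (length 2)


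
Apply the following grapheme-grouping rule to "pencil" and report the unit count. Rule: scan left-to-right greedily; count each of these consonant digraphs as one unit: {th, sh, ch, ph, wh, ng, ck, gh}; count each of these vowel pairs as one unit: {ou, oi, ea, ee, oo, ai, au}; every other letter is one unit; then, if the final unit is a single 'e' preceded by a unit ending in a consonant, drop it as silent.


Word: "pencil" (6 letters)
Left-to-right scan:
  1. 'p' (letter)
  2. 'e' (letter)
  3. 'n' (letter)
  4. 'c' (letter)
  5. 'i' (letter)
  6. 'l' (letter)
Units from scan: 6
Sound units = 6 units


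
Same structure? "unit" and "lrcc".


Pattern of "unit": [0, 1, 2, 3]
Pattern of "lrcc": [0, 1, 2, 2]
Patterns do not match
Same pattern = No


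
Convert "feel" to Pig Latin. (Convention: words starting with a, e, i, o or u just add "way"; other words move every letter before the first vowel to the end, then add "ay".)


Word: "feel"
Starts with consonant(s) → move to end, add 'ay'
Consonant cluster: "f"
Pig Latin = "eelfay"


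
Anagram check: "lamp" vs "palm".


Word 1: "lamp" → sorted: almp
Word 2: "palm" → sorted: almp
Same letters? almp == almp
Anagram = Yes


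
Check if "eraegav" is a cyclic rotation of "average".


Word: "average", Candidate: "eraegav"
Method: check if candidate is substring of word+word
"averageaverage" contains "eraegav"? No
Is rotation = No


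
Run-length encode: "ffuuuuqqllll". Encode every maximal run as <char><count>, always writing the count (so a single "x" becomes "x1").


String: "ffuuuuqqllll"
Scanning for consecutive runs:
  'f' x 2
  'u' x 4
  'q' x 2
  'l' x 4
RLE = "f2u4q2l4"


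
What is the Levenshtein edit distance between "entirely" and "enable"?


Word 1: "entirely" (length 8)
Word 2: "enable" (length 6)
One optimal edit sequence (insert/delete/substitute each cost 1):
  1. keep 'e'
  2. keep 'n'
  3. delete 't'  (+1)
  4. delete 'i'  (+1)
  5. substitute 'r' -> 'a'  (+1)
  6. substitute 'e' -> 'b'  (+1)
  7. keep 'l'
  8. substitute 'y' -> 'e'  (+1)
Total edit operations: 5
Edit distance = 5


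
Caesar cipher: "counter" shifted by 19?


Word: "counter"
Shift: 19
Each letter → (letter + shift) mod 26:
  'c' (2) + 19 = 21 → 'v'
  'o' (14) + 19 = 7 → 'h'
  'u' (20) + 19 = 13 → 'n'
  'n' (13) + 19 = 6 → 'g'
  't' (19) + 19 = 12 → 'm'
  'e' (4) + 19 = 23 → 'x'
  'r' (17) + 19 = 10 → 'k'
Result = "vhngmxk"


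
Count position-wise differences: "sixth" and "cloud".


Comparing character by character (same length = 5):
  Pos 0: 's' vs 'c' !=
  Pos 1: 'i' vs 'l' !=
  Pos 2: 'x' vs 'o' !=
  Pos 3: 't' vs 'u' !=
  Pos 4: 'h' vs 'd' !=
Hamming distance = 5


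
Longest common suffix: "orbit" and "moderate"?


Word 1: "orbit"
Word 2: "moderate"
Comparing from end:
  Pos -1: 't' != 'e' (stop)
LCS = "" (length 0)


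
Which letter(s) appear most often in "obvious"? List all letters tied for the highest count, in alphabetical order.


Word: "obvious"
Letter counts:
  'b': 1
  'i': 1
  'o': 2
  's': 1
  'u': 1
  'v': 1
Maximum count = 2
Most frequent = 'o' (2 times each)


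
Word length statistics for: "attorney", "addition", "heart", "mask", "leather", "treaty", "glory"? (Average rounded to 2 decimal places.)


Lengths: "attorney"=8, "addition"=8, "heart"=5, "mask"=4, "leather"=7, "treaty"=6, "glory"=5
Sum = 43, Count = 7
Average = 43/7 = 6.14
= avg=6.14, min=4, max=8


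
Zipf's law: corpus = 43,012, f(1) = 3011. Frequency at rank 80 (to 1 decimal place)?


Zipf's law: f(r) = f(1) / r
f(1) = 3011
f(80) = 3011 / 80
= 37.6 occurrences


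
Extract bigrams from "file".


Word: "file" (length 4)
Number of bigrams = 4 - 2 + 1 = 3
  Position 0: "fi"
  Position 1: "il"
  Position 2: "le"
Bigrams = "fi", "il", "le"


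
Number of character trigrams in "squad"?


Word: "squad" (length 5)
Number of 3-grams = length - 3 + 1 = 5 - 3 + 1
= 3


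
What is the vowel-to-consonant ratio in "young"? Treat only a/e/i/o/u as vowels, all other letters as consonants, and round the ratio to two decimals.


Word: "young"
Vowels (a,e,i,o,u): 2
Consonants: 3
Ratio = 2/3
= 0.67


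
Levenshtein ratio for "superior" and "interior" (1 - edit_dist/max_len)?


Word 1: "superior" (length 8)
Word 2: "interior" (length 8)
One optimal edit sequence:
  1. substitute 's' -> 'i'  (+1)
  2. substitute 'u' -> 'n'  (+1)
  3. substitute 'p' -> 't'  (+1)
  4. keep 'e'
  5. keep 'r'
  6. keep 'i'
  7. keep 'o'
  8. keep 'r'
Edit distance = 3
Max length = max(8, 8) = 8
Similarity = 1 - 3/8
= 0.6250


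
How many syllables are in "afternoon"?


Word: "afternoon"
Syllable breakdown: af | ter | noon
Counting: 3 parts
= 3 syllables


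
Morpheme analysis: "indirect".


Word: "indirect"
Morphemes: in- | direct
Each morpheme carries meaning
= 2 morphemes


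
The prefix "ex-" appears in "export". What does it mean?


Prefix: ex-
Example: export = ex- + port
Meaning = out / former


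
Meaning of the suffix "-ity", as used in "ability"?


Suffix: -ity
Example: ability = able + -ity, with a spelling change
Meaning = quality of


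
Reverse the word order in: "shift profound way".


Original: "shift profound way"
Words (1..n): shift | profound | way
Reversed (n..1): way | profound | shift
Result = "way profound shift"


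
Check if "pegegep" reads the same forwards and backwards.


Word: "pegegep"
Reversed: "pegegep"
Forward == Backward? pegegep == pegegep
Palindrome = Yes


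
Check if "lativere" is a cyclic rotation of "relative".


Word: "relative", Candidate: "lativere"
Method: check if candidate is substring of word+word
"relativerelative" contains "lativere"? Yes
Is rotation = Yes


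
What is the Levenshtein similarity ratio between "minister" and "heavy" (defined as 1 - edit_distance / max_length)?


Word 1: "minister" (length 8)
Word 2: "heavy" (length 5)
One optimal edit sequence:
  1. delete 'm'  (+1)
  2. delete 'i'  (+1)
  3. delete 'n'  (+1)
  4. substitute 'i' -> 'h'  (+1)
  5. substitute 's' -> 'e'  (+1)
  6. substitute 't' -> 'a'  (+1)
  7. substitute 'e' -> 'v'  (+1)
  8. substitute 'r' -> 'y'  (+1)
Edit distance = 8
Max length = max(8, 5) = 8
Similarity = 1 - 8/8
= 0.0000


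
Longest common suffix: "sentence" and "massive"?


Word 1: "sentence"
Word 2: "massive"
Comparing from end:
  Pos -1: 'e' == 'e'
  Pos -2: 'c' != 'v' (stop)
LCS = "e" (length 1)


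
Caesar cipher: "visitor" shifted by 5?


Word: "visitor"
Shift: 5
Each letter → (letter + shift) mod 26:
  'v' (21) + 5 = 0 → 'a'
  'i' (8) + 5 = 13 → 'n'
  's' (18) + 5 = 23 → 'x'
  'i' (8) + 5 = 13 → 'n'
  't' (19) + 5 = 24 → 'y'
  'o' (14) + 5 = 19 → 't'
  'r' (17) + 5 = 22 → 'w'
Result = "anxnytw"


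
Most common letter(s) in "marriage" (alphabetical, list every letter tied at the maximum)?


Word: "marriage"
Letter counts:
  'a': 2
  'e': 1
  'g': 1
  'i': 1
  'm': 1
  'r': 2
Maximum count = 2
Most frequent = 'a', 'r' (2 times each)


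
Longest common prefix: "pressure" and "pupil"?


Word 1: "pressure"
Word 2: "pupil"
Comparing from start:
  Pos 0: 'p' == 'p'
  Pos 1: 'r' != 'u' (stop)
LCP = "p" (length 1)


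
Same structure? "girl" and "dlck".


Pattern of "girl": [0, 1, 2, 3]
Pattern of "dlck": [0, 1, 2, 3]
Patterns match
Same pattern = Yes


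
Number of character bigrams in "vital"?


Word: "vital" (length 5)
Number of 2-grams = length - 2 + 1 = 5 - 2 + 1
= 4


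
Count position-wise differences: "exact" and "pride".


Comparing character by character (same length = 5):
  Pos 0: 'e' vs 'p' !=
  Pos 1: 'x' vs 'r' !=
  Pos 2: 'a' vs 'i' !=
  Pos 3: 'c' vs 'd' !=
  Pos 4: 't' vs 'e' !=
Hamming distance = 5


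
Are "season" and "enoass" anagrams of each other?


Word 1: "season" → sorted: aenoss
Word 2: "enoass" → sorted: aenoss
Same letters? aenoss == aenoss
Anagram = Yes


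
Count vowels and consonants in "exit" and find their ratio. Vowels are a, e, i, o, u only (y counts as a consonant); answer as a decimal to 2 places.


Word: "exit"
Vowels (a,e,i,o,u): 2
Consonants: 2
Ratio = 2/2
= 1.00


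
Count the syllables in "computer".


Word: "computer"
Syllable breakdown: com | pu | ter
Counting: 3 parts
= 3 syllables


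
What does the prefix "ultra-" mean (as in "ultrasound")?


Prefix: ultra-
Example: ultrasound (ultra- + sound)
Meaning = beyond


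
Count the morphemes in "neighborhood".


Word: "neighborhood"
Morphemes: neighbor / -hood
Each morpheme carries meaning
= 2 morphemes


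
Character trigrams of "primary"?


Word: "primary" (length 7)
Number of trigrams = 7 - 3 + 1 = 5
  Position 0: "pri"
  Position 1: "rim"
  Position 2: "ima"
  Position 3: "mar"
  Position 4: "ary"
Trigrams = "pri", "rim", "ima", "mar", "ary"


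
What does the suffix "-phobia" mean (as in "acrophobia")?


Suffix: -phobia
Example: acrophobia = acro- + -phobia
Meaning = fear of


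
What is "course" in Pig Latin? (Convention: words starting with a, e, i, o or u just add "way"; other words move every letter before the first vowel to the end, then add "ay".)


Word: "course"
Starts with consonant(s) → move to end, add 'ay'
Consonant cluster: "c"
Pig Latin = "oursecay"


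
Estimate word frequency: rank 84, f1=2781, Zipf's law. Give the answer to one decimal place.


Zipf's law: f(r) = f(1) / r
f(1) = 2781
f(84) = 2781 / 84
= 33.1 occurrences


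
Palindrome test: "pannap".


Word: "pannap"
Reversed: "pannap"
Forward == Backward? pannap == pannap
Palindrome = Yes


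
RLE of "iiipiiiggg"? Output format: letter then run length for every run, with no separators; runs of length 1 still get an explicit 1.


String: "iiipiiiggg"
Scanning for consecutive runs:
  'i' x 3
  'p' x 1
  'i' x 3
  'g' x 3
RLE = "i3p1i3g3"


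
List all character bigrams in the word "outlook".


Word: "outlook" (length 7)
Number of bigrams = 7 - 2 + 1 = 6
  Position 0: "ou"
  Position 1: "ut"
  Position 2: "tl"
  Position 3: "lo"
  Position 4: "oo"
  Position 5: "ok"
Bigrams = "ou", "ut", "tl", "lo", "oo", "ok"


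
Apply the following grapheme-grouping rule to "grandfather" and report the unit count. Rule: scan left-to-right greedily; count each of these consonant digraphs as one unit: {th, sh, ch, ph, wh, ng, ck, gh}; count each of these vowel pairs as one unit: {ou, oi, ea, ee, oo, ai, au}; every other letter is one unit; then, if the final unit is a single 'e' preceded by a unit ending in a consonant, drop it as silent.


Word: "grandfather" (11 letters)
Left-to-right scan:
  (1) 'g' (letter)
  (2) 'r' (letter)
  (3) 'a' (letter)
  (4) 'n' (letter)
  (5) 'd' (letter)
  (6) 'f' (letter)
  (7) 'a' (letter)
  (8) 'th' (digraph)
  (9) 'e' (letter)
  (10) 'r' (letter)
Units from scan: 10
Sound units = 10 units


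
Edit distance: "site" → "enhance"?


Word 1: "site" (length 4)
Word 2: "enhance" (length 7)
One optimal edit sequence (insert/delete/substitute each cost 1):
  1. insert 'e'  (+1)
  2. insert 'n'  (+1)
  3. insert 'h'  (+1)
  4. substitute 's' -> 'a'  (+1)
  5. substitute 'i' -> 'n'  (+1)
  6. substitute 't' -> 'c'  (+1)
  7. keep 'e'
Total edit operations: 6
Edit distance = 6


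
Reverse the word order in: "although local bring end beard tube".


Original: "although local bring end beard tube"
Words (1..n): although | local | bring | end | beard | tube
Reversed (n..1): tube | beard | end | bring | local | although
Result = "tube beard end bring local although"


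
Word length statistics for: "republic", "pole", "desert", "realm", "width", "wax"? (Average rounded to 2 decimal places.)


Lengths: "republic"=8, "pole"=4, "desert"=6, "realm"=5, "width"=5, "wax"=3
Sum = 31, Count = 6
Average = 31/6 = 5.17
= avg=5.17, min=3, max=8


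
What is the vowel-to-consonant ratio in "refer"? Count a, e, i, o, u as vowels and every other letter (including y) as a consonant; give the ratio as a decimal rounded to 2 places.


Word: "refer"
Vowels (a,e,i,o,u): 2
Consonants: 3
Ratio = 2/3
= 0.67


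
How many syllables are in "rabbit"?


Word: "rabbit"
Syllable breakdown: rab / bit
Counting: 2 parts
= 2 syllables


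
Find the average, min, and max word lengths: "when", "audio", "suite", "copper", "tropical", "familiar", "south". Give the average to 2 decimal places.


Lengths: "when"=4, "audio"=5, "suite"=5, "copper"=6, "tropical"=8, "familiar"=8, "south"=5
Sum = 41, Count = 7
Average = 41/7 = 5.86
= avg=5.86, min=4, max=8


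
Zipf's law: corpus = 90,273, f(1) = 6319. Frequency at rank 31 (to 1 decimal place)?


Zipf's law: f(r) = f(1) / r
f(1) = 6319
f(31) = 6319 / 31
= 203.8 occurrences


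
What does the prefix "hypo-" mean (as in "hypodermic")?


Prefix: hypo-
Example: hypodermic (hypo- + dermic)
Meaning = under / below normal


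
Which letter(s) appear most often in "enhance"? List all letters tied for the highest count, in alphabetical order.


Word: "enhance"
Letter counts:
  'a': 1
  'c': 1
  'e': 2
  'h': 1
  'n': 2
Maximum count = 2
Most frequent = 'e', 'n' (2 times each)


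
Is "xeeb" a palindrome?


Word: "xeeb"
Reversed: "beex"
Forward == Backward? xeeb != beex
Palindrome = No


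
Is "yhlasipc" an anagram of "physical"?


Word 1: "physical" → sorted: achilpsy
Word 2: "yhlasipc" → sorted: achilpsy
Same letters? achilpsy == achilpsy
Anagram = Yes


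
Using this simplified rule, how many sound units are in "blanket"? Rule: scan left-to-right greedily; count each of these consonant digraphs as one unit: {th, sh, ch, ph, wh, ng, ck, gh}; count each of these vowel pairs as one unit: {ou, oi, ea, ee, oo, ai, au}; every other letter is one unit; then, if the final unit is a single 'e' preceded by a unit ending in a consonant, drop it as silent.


Word: "blanket" (7 letters)
Left-to-right scan:
  [1] 'b' (letter)
  [2] 'l' (letter)
  [3] 'a' (letter)
  [4] 'n' (letter)
  [5] 'k' (letter)
  [6] 'e' (letter)
  [7] 't' (letter)
Units from scan: 7
Sound units = 7 units


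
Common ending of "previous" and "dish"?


Word 1: "previous"
Word 2: "dish"
Comparing from end:
  Pos -1: 's' != 'h' (stop)
LCS = "" (length 0)


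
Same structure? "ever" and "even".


Pattern of "ever": [0, 1, 0, 2]
Pattern of "even": [0, 1, 0, 2]
Patterns match
Same pattern = Yes


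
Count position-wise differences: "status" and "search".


Comparing character by character (same length = 6):
  Pos 0: 's' vs 's' =
  Pos 1: 't' vs 'e' !=
  Pos 2: 'a' vs 'a' =
  Pos 3: 't' vs 'r' !=
  Pos 4: 'u' vs 'c' !=
  Pos 5: 's' vs 'h' !=
Hamming distance = 4


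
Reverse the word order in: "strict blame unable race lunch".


Original: "strict blame unable race lunch"
Words (1..n): strict | blame | unable | race | lunch
Reversed (n..1): lunch | race | unable | blame | strict
Result = "lunch race unable blame strict"


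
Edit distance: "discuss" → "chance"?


Word 1: "discuss" (length 7)
Word 2: "chance" (length 6)
One optimal edit sequence (insert/delete/substitute each cost 1):
  1. delete 'd'  (+1)
  2. substitute 'i' -> 'c'  (+1)
  3. substitute 's' -> 'h'  (+1)
  4. substitute 'c' -> 'a'  (+1)
  5. substitute 'u' -> 'n'  (+1)
  6. substitute 's' -> 'c'  (+1)
  7. substitute 's' -> 'e'  (+1)
Total edit operations: 7
Edit distance = 7


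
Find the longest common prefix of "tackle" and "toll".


Word 1: "tackle"
Word 2: "toll"
Comparing from start:
  Pos 0: 't' == 't'
  Pos 1: 'a' != 'o' (stop)
LCP = "t" (length 1)


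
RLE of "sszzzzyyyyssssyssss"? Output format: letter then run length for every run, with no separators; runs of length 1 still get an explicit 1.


String: "sszzzzyyyyssssyssss"
Scanning for consecutive runs:
  's' x 2
  'z' x 4
  'y' x 4
  's' x 4
  'y' x 1
  's' x 4
RLE = "s2z4y4s4y1s4"


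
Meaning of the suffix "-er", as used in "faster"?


Suffix: -er
As in: faster -> fast + -er
Meaning = one who / more


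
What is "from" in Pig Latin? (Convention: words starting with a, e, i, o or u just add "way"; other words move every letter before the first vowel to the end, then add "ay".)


Word: "from"
Starts with consonant(s) → move to end, add 'ay'
Consonant cluster: "fr"
Pig Latin = "omfray"


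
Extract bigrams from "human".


Word: "human" (length 5)
Number of bigrams = 5 - 2 + 1 = 4
  Position 0: "hu"
  Position 1: "um"
  Position 2: "ma"
  Position 3: "an"
Bigrams = "hu", "um", "ma", "an"


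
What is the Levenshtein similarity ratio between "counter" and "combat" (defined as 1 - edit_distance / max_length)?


Word 1: "counter" (length 7)
Word 2: "combat" (length 6)
One optimal edit sequence:
  1. keep 'c'
  2. keep 'o'
  3. delete 'u'  (+1)
  4. substitute 'n' -> 'm'  (+1)
  5. substitute 't' -> 'b'  (+1)
  6. substitute 'e' -> 'a'  (+1)
  7. substitute 'r' -> 't'  (+1)
Edit distance = 5
Max length = max(7, 6) = 7
Similarity = 1 - 5/7
= 0.2857


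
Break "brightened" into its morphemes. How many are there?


Word: "brightened"
Morphemes: bright | -en | -ed
Each morpheme carries meaning
= 3 morphemes


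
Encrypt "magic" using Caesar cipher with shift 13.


Word: "magic"
Shift: 13
Each letter → (letter + shift) mod 26:
  'm' (12) + 13 = 25 → 'z'
  'a' (0) + 13 = 13 → 'n'
  'g' (6) + 13 = 19 → 't'
  'i' (8) + 13 = 21 → 'v'
  'c' (2) + 13 = 15 → 'p'
Result = "zntvp"


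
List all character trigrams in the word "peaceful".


Word: "peaceful" (length 8)
Number of trigrams = 8 - 3 + 1 = 6
  Position 0: "pea"
  Position 1: "eac"
  Position 2: "ace"
  Position 3: "cef"
  Position 4: "efu"
  Position 5: "ful"
Trigrams = "pea", "eac", "ace", "cef", "efu", "ful"


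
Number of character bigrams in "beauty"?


Word: "beauty" (length 6)
Number of 2-grams = length - 2 + 1 = 6 - 2 + 1
= 5


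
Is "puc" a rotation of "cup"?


Word: "cup", Candidate: "puc"
Method: check if candidate is substring of word+word
"cupcup" contains "puc"? No
Is rotation = No


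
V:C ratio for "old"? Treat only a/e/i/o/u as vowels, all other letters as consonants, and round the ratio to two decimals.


Word: "old"
Vowels (a,e,i,o,u): 1
Consonants: 2
Ratio = 1/2
= 0.50


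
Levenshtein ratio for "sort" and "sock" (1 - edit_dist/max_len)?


Word 1: "sort" (length 4)
Word 2: "sock" (length 4)
One optimal edit sequence:
  1. keep 's'
  2. keep 'o'
  3. substitute 'r' -> 'c'  (+1)
  4. substitute 't' -> 'k'  (+1)
Edit distance = 2
Max length = max(4, 4) = 4
Similarity = 1 - 2/4
= 0.5000


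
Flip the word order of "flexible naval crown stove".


Original: "flexible naval crown stove"
Words (1..n): flexible | naval | crown | stove
Reversed (n..1): stove | crown | naval | flexible
Result = "stove crown naval flexible"


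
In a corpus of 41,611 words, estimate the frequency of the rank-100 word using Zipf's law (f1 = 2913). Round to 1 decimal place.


Zipf's law: f(r) = f(1) / r
f(1) = 2913
f(100) = 2913 / 100
= 29.1 occurrences


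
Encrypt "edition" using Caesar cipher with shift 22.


Word: "edition"
Shift: 22
Each letter → (letter + shift) mod 26:
  'e' (4) + 22 = 0 → 'a'
  'd' (3) + 22 = 25 → 'z'
  'i' (8) + 22 = 4 → 'e'
  't' (19) + 22 = 15 → 'p'
  'i' (8) + 22 = 4 → 'e'
  'o' (14) + 22 = 10 → 'k'
  'n' (13) + 22 = 9 → 'j'
Result = "azepekj"


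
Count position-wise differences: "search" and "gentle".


Comparing character by character (same length = 6):
  Pos 0: 's' vs 'g' !=
  Pos 1: 'e' vs 'e' =
  Pos 2: 'a' vs 'n' !=
  Pos 3: 'r' vs 't' !=
  Pos 4: 'c' vs 'l' !=
  Pos 5: 'h' vs 'e' !=
Hamming distance = 5


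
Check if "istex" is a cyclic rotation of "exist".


Word: "exist", Candidate: "istex"
Method: check if candidate is substring of word+word
"existexist" contains "istex"? Yes
Is rotation = Yes


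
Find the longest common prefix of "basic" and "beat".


Word 1: "basic"
Word 2: "beat"
Comparing from start:
  Pos 0: 'b' == 'b'
  Pos 1: 'a' != 'e' (stop)
LCP = "b" (length 1)


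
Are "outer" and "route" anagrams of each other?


Word 1: "outer" → sorted: eortu
Word 2: "route" → sorted: eortu
Same letters? eortu == eortu
Anagram = Yes


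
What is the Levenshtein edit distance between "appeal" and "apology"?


Word 1: "appeal" (length 6)
Word 2: "apology" (length 7)
One optimal edit sequence (insert/delete/substitute each cost 1):
  1. keep 'a'
  2. keep 'p'
  3. insert 'o'  (+1)
  4. substitute 'p' -> 'l'  (+1)
  5. substitute 'e' -> 'o'  (+1)
  6. substitute 'a' -> 'g'  (+1)
  7. substitute 'l' -> 'y'  (+1)
Total edit operations: 5
Edit distance = 5


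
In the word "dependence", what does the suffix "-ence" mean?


Suffix: -ence
Example: dependence = depend + -ence
Meaning = state of


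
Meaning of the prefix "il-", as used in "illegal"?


Prefix: il-
As in: illegal -> il- + legal
Meaning = not


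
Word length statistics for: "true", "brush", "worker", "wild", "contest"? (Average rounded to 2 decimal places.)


Lengths: "true"=4, "brush"=5, "worker"=6, "wild"=4, "contest"=7
Sum = 26, Count = 5
Average = 26/5 = 5.20
= avg=5.20, min=4, max=7


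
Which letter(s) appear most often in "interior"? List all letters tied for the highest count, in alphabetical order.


Word: "interior"
Letter counts:
  'e': 1
  'i': 2
  'n': 1
  'o': 1
  'r': 2
  't': 1
Maximum count = 2
Most frequent = 'i', 'r' (2 times each)


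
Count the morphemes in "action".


Word: "action"
Morphemes: act | -ion
Each morpheme carries meaning
= 2 morphemes


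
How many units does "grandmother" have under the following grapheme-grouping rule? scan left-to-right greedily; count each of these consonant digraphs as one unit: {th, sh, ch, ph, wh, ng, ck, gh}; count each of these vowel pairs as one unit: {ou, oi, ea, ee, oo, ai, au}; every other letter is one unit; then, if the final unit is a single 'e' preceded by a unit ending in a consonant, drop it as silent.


Word: "grandmother" (11 letters)
Left-to-right scan:
  [1] 'g' (letter)
  [2] 'r' (letter)
  [3] 'a' (letter)
  [4] 'n' (letter)
  [5] 'd' (letter)
  [6] 'm' (letter)
  [7] 'o' (letter)
  [8] 'th' (digraph)
  [9] 'e' (letter)
  [10] 'r' (letter)
Units from scan: 10
Sound units = 10 units


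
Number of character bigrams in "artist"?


Word: "artist" (length 6)
Number of 2-grams = length - 2 + 1 = 6 - 2 + 1
= 5


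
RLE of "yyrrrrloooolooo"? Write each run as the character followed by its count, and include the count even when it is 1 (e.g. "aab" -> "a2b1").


String: "yyrrrrloooolooo"
Scanning for consecutive runs:
  'y' x 2
  'r' x 4
  'l' x 1
  'o' x 4
  'l' x 1
  'o' x 3
RLE = "y2r4l1o4l1o3"


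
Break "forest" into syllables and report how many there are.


Word: "forest"
Syllable breakdown: for / est
Counting: 2 parts
= 2 syllables


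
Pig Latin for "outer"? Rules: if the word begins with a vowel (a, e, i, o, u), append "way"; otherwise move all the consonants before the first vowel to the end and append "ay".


Word: "outer"
Starts with vowel → add 'way'
Pig Latin = "outerway"


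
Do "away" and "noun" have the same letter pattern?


Pattern of "away": [0, 1, 0, 2]
Pattern of "noun": [0, 1, 2, 0]
Patterns do not match
Same pattern = No


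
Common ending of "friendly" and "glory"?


Word 1: "friendly"
Word 2: "glory"
Comparing from end:
  Pos -1: 'y' == 'y'
  Pos -2: 'l' != 'r' (stop)
LCS = "y" (length 1)


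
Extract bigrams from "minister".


Word: "minister" (length 8)
Number of bigrams = 8 - 2 + 1 = 7
  Position 0: "mi"
  Position 1: "in"
  Position 2: "ni"
  Position 3: "is"
  Position 4: "st"
  Position 5: "te"
  Position 6: "er"
Bigrams = "mi", "in", "ni", "is", "st", "te", "er"


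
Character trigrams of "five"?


Word: "five" (length 4)
Number of trigrams = 4 - 3 + 1 = 2
  Position 0: "fiv"
  Position 1: "ive"
Trigrams = "fiv", "ive"


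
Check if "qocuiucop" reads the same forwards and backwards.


Word: "qocuiucop"
Reversed: "pocuiucoq"
Forward == Backward? qocuiucop != pocuiucoq
Palindrome = No


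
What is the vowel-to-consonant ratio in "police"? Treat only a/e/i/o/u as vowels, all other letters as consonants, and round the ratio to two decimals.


Word: "police"
Vowels (a,e,i,o,u): 3
Consonants: 3
Ratio = 3/3
= 1.00


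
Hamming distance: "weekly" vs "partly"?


Comparing character by character (same length = 6):
  Pos 0: 'w' vs 'p' !=
  Pos 1: 'e' vs 'a' !=
  Pos 2: 'e' vs 'r' !=
  Pos 3: 'k' vs 't' !=
  Pos 4: 'l' vs 'l' =
  Pos 5: 'y' vs 'y' =
Hamming distance = 4


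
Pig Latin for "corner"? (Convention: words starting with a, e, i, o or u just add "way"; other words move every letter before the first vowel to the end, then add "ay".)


Word: "corner"
Starts with consonant(s) → move to end, add 'ay'
Consonant cluster: "c"
Pig Latin = "ornercay"


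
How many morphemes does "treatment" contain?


Word: "treatment"
Morphemes: treat / -ment
Each morpheme carries meaning
= 2 morphemes


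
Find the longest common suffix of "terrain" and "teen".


Word 1: "terrain"
Word 2: "teen"
Comparing from end:
  Pos -1: 'n' == 'n'
  Pos -2: 'i' != 'e' (stop)
LCS = "n" (length 1)


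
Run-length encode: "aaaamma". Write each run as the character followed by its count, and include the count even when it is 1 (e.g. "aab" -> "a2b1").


String: "aaaamma"
Scanning for consecutive runs:
  'a' x 4
  'm' x 2
  'a' x 1
RLE = "a4m2a1"


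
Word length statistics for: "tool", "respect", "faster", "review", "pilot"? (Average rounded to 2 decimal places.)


Lengths: "tool"=4, "respect"=7, "faster"=6, "review"=6, "pilot"=5
Sum = 28, Count = 5
Average = 28/5 = 5.60
= avg=5.60, min=4, max=7


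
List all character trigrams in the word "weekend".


Word: "weekend" (length 7)
Number of trigrams = 7 - 3 + 1 = 5
  Position 0: "wee"
  Position 1: "eek"
  Position 2: "eke"
  Position 3: "ken"
  Position 4: "end"
Trigrams = "wee", "eek", "eke", "ken", "end"


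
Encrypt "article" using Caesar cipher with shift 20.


Word: "article"
Shift: 20
Each letter → (letter + shift) mod 26:
  'a' (0) + 20 = 20 → 'u'
  'r' (17) + 20 = 11 → 'l'
  't' (19) + 20 = 13 → 'n'
  'i' (8) + 20 = 2 → 'c'
  'c' (2) + 20 = 22 → 'w'
  'l' (11) + 20 = 5 → 'f'
  'e' (4) + 20 = 24 → 'y'
Result = "ulncwfy"


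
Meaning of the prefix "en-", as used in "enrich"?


Prefix: en-
Example: enrich (en- + rich)
Meaning = cause to / put into


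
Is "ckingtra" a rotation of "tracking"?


Word: "tracking", Candidate: "ckingtra"
Method: check if candidate is substring of word+word
"trackingtracking" contains "ckingtra"? Yes
Is rotation = Yes


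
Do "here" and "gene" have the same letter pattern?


Pattern of "here": [0, 1, 2, 1]
Pattern of "gene": [0, 1, 2, 1]
Patterns match
Same pattern = Yes


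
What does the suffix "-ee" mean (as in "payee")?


Suffix: -ee
As in: payee -> pay + -ee
Meaning = one who receives


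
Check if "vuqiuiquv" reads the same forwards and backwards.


Word: "vuqiuiquv"
Reversed: "vuqiuiquv"
Forward == Backward? vuqiuiquv == vuqiuiquv
Palindrome = Yes


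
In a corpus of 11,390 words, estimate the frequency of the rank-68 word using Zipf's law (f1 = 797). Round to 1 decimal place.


Zipf's law: f(r) = f(1) / r
f(1) = 797
f(68) = 797 / 68
= 11.7 occurrences


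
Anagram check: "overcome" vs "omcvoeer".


Word 1: "overcome" → sorted: ceemoorv
Word 2: "omcvoeer" → sorted: ceemoorv
Same letters? ceemoorv == ceemoorv
Anagram = Yes


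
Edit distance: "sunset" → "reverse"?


Word 1: "sunset" (length 6)
Word 2: "reverse" (length 7)
One optimal edit sequence (insert/delete/substitute each cost 1):
  1. insert 'r'  (+1)
  2. insert 'e'  (+1)
  3. substitute 's' -> 'v'  (+1)
  4. substitute 'u' -> 'e'  (+1)
  5. substitute 'n' -> 'r'  (+1)
  6. keep 's'
  7. keep 'e'
  8. delete 't'  (+1)
Total edit operations: 6
Edit distance = 6


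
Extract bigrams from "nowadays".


Word: "nowadays" (length 8)
Number of bigrams = 8 - 2 + 1 = 7
  Position 0: "no"
  Position 1: "ow"
  Position 2: "wa"
  Position 3: "ad"
  Position 4: "da"
  Position 5: "ay"
  Position 6: "ys"
Bigrams = "no", "ow", "wa", "ad", "da", "ay", "ys"


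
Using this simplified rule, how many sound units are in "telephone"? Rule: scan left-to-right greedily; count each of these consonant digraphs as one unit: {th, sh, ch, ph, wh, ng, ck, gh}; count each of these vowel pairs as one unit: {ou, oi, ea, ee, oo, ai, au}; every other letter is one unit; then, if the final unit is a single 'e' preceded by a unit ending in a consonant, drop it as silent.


Word: "telephone" (9 letters)
Left-to-right scan:
  1. 't' (letter)
  2. 'e' (letter)
  3. 'l' (letter)
  4. 'e' (letter)
  5. 'ph' (digraph)
  6. 'o' (letter)
  7. 'n' (letter)
  8. 'e' (letter)
Units from scan: 8
Final unit is 'e' after a consonant -> drop as silent (-1)
Sound units = 7 units


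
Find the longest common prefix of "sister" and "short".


Word 1: "sister"
Word 2: "short"
Comparing from start:
  Pos 0: 's' == 's'
  Pos 1: 'i' != 'h' (stop)
LCP = "s" (length 1)


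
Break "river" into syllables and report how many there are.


Word: "river"
Syllable breakdown: riv-er
Counting: 2 parts
= 2 syllables


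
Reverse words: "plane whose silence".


Original: "plane whose silence"
Words (1..n): plane | whose | silence
Reversed (n..1): silence | whose | plane
Result = "silence whose plane"


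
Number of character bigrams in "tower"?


Word: "tower" (length 5)
Number of 2-grams = length - 2 + 1 = 5 - 2 + 1
= 4


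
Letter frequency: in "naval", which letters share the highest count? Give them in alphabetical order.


Word: "naval"
Letter counts:
  'a': 2
  'l': 1
  'n': 1
  'v': 1
Maximum count = 2
Most frequent = 'a' (2 times each)


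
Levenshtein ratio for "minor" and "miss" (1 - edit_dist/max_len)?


Word 1: "minor" (length 5)
Word 2: "miss" (length 4)
One optimal edit sequence:
  1. keep 'm'
  2. keep 'i'
  3. delete 'n'  (+1)
  4. substitute 'o' -> 's'  (+1)
  5. substitute 'r' -> 's'  (+1)
Edit distance = 3
Max length = max(5, 4) = 5
Similarity = 1 - 3/5
= 0.4000


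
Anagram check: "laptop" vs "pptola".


Word 1: "laptop" → sorted: aloppt
Word 2: "pptola" → sorted: aloppt
Same letters? aloppt == aloppt
Anagram = Yes


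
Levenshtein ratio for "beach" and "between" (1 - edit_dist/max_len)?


Word 1: "beach" (length 5)
Word 2: "between" (length 7)
One optimal edit sequence:
  1. keep 'b'
  2. keep 'e'
  3. insert 't'  (+1)
  4. insert 'w'  (+1)
  5. substitute 'a' -> 'e'  (+1)
  6. substitute 'c' -> 'e'  (+1)
  7. substitute 'h' -> 'n'  (+1)
Edit distance = 5
Max length = max(5, 7) = 7
Similarity = 1 - 5/7
= 0.2857


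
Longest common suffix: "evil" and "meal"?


Word 1: "evil"
Word 2: "meal"
Comparing from end:
  Pos -1: 'l' == 'l'
  Pos -2: 'i' != 'a' (stop)
LCS = "l" (length 1)


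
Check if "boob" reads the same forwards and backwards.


Word: "boob"
Reversed: "boob"
Forward == Backward? boob == boob
Palindrome = Yes


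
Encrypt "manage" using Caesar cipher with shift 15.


Word: "manage"
Shift: 15
Each letter → (letter + shift) mod 26:
  'm' (12) + 15 = 1 → 'b'
  'a' (0) + 15 = 15 → 'p'
  'n' (13) + 15 = 2 → 'c'
  'a' (0) + 15 = 15 → 'p'
  'g' (6) + 15 = 21 → 'v'
  'e' (4) + 15 = 19 → 't'
Result = "bpcpvt"


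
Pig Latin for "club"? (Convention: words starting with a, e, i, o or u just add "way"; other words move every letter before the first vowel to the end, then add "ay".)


Word: "club"
Starts with consonant(s) → move to end, add 'ay'
Consonant cluster: "cl"
Pig Latin = "ubclay"


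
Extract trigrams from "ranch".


Word: "ranch" (length 5)
Number of trigrams = 5 - 3 + 1 = 3
  Position 0: "ran"
  Position 1: "anc"
  Position 2: "nch"
Trigrams = "ran", "anc", "nch"


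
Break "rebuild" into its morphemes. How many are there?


Word: "rebuild"
Morphemes: re- / build
Each morpheme carries meaning
= 2 morphemes


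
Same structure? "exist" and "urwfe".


Pattern of "exist": [0, 1, 2, 3, 4]
Pattern of "urwfe": [0, 1, 2, 3, 4]
Patterns match
Same pattern = Yes


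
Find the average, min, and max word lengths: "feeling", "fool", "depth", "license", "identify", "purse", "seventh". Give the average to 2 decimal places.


Lengths: "feeling"=7, "fool"=4, "depth"=5, "license"=7, "identify"=8, "purse"=5, "seventh"=7
Sum = 43, Count = 7
Average = 43/7 = 6.14
= avg=6.14, min=4, max=8


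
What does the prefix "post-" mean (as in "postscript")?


Prefix: post-
Example: postscript = post- + script
Meaning = after


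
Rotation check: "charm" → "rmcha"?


Word: "charm", Candidate: "rmcha"
Method: check if candidate is substring of word+word
"charmcharm" contains "rmcha"? Yes
Is rotation = Yes


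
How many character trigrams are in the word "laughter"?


Word: "laughter" (length 8)
Number of 3-grams = length - 3 + 1 = 8 - 3 + 1
= 6
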